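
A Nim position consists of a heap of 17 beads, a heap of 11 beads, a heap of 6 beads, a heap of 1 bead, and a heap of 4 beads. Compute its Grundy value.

25

Compute the nim-sum pairwise:
17 ^ 11 = 26
26 ^ 6 = 28
28 ^ 1 = 29
29 ^ 4 = 25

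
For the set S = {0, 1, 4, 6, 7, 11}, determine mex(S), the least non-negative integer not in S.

2

The values 0, 1 are all present; 2 is the first non-negative integer missing from the set.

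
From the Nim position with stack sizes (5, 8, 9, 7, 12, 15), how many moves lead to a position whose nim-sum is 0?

0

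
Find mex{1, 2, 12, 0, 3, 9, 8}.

4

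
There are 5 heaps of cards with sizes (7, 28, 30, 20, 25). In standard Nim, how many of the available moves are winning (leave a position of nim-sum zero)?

3

Nim-sum: 7 XOR 28 XOR 30 XOR 20 XOR 25 = 8.
The overall nim-sum is X = 8. A heap of size p has a winning move iff p XOR X < p (reduce it to p XOR X).
  7: 7 XOR 8 = 15 ≥ 7 — no move.
  28: 28 XOR 8 = 20 < 28 — winning move (to 20).
  30: 30 XOR 8 = 22 < 30 — winning move (to 22).
  20: 20 XOR 8 = 28 ≥ 20 — no move.
  25: 25 XOR 8 = 17 < 25 — winning move (to 17).
That gives 3 winning moves.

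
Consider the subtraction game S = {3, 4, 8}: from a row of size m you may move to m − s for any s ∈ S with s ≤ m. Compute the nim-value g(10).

Compute g(0), g(1), … for moves {3, 4, 8}:
k:     0  1  2  3  4  5  6  7  8  9 10
g(k):  0  0  0  1  1  1  2  0  2  3  1
So g(10) = 1.

1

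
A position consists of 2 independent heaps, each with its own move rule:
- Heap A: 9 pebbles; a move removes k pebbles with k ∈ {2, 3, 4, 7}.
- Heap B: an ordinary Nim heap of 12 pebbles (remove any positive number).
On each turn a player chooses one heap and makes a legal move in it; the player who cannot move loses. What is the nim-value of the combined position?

8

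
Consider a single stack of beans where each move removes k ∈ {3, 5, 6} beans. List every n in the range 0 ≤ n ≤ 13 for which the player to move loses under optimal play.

0, 1, 2, 9, 10, 11

Compute g(0), g(1), … for moves {3, 5, 6}:
g(0) = mex{} = 0
g(1) = mex{} = 0
g(2) = mex{} = 0
g(3) = mex{0} = 1
g(4) = mex{0} = 1
g(5) = mex{0} = 1
g(6) = mex{0,1} = 2
g(7) = mex{0,1} = 2
g(8) = mex{0,1} = 2
g(9) = mex{1,2} = 0
g(10) = mex{1,2} = 0
g(11) = mex{1,2} = 0
g(12) = mex{0,2} = 1
g(13) = mex{0,2} = 1
The P-positions (g = 0) in 0..13 are 0, 1, 2, 9, 10, 11.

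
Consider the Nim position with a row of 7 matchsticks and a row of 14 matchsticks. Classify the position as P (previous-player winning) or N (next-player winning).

Nim-sum: 7 XOR 14 = 9.
The nim-sum is 9 ≠ 0, so this is an N-position: the player to move can win.

N-position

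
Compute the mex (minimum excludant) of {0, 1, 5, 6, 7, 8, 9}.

2

The values 0, 1 are all present; 2 is the first non-negative integer missing from the set.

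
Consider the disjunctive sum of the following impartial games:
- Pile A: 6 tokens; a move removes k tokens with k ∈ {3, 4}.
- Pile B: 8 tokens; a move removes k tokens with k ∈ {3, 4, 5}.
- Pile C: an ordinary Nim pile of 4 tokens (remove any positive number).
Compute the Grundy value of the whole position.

Grundy values for pile A (subtraction set {3, 4}):
k:     0  1  2  3  4  5  6
g(k):  0  0  0  1  1  1  2
So g(6) = 2.
Grundy values for pile B (subtraction set {3, 4, 5}):
g(0) = mex{} = 0
g(1) = mex{} = 0
g(2) = mex{} = 0
g(3) = mex{0} = 1
g(4) = mex{0} = 1
g(5) = mex{0} = 1
g(6) = mex{0,1} = 2
g(7) = mex{0,1} = 2
g(8) = mex{1} = 0
So g(8) = 0.
Pile C is a plain Nim pile of size 4, so its Grundy value is 4.
The value of a disjunctive sum is the nim-sum of the parts.
Combined value = 2 ⊕ 0 ⊕ 4 = 6.

6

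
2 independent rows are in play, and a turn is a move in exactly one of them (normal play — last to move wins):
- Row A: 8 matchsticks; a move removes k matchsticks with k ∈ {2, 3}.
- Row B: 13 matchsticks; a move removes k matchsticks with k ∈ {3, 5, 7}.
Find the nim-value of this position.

0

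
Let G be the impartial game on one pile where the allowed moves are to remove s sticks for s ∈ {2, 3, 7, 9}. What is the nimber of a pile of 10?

2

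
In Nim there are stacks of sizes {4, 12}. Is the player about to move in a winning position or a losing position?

Winning position

Nim-sum: 4 XOR 12 = 8.
The nim-sum is 8 ≠ 0, so this is an N-position: the player to move can win.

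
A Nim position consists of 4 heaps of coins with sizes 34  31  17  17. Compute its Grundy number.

Compute the nim-sum pairwise:
34 ^ 31 = 61
61 ^ 17 = 44
44 ^ 17 = 61

61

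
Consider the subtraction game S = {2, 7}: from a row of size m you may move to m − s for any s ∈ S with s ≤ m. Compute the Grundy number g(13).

Build the Grundy sequence with g(k) = mex{g(k−s) : s ∈ {2, 7}, s ≤ k}:
g(0) = mex{} = 0
g(1) = mex{} = 0
g(2) = mex{0} = 1
g(3) = mex{0} = 1
g(4) = mex{1} = 0
g(5) = mex{1} = 0
g(6) = mex{0} = 1
g(7) = mex{0} = 1
g(8) = mex{0,1} = 2
g(9) = mex{1} = 0
g(10) = mex{1,2} = 0
g(11) = mex{0} = 1
g(12) = mex{0} = 1
g(13) = mex{1} = 0
So g(13) = 0.

0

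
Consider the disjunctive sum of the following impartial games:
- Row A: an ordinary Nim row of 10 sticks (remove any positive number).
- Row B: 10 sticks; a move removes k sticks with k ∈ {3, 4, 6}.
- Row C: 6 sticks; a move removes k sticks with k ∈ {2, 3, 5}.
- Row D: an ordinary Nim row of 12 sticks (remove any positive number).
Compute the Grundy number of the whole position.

5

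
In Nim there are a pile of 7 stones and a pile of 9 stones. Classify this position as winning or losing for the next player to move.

Nim-sum: 7 ^ 9 = 14.
The nim-sum is 14 ≠ 0, so this is an N-position: the player to move can win.

Winning position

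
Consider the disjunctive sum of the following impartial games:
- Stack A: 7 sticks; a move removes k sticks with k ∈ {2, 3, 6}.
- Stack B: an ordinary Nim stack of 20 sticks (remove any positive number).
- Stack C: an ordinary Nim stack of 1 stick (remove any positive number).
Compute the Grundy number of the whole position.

Grundy values for stack A (subtraction set {2, 3, 6}):
g(0) = mex{} = 0
g(1) = mex{} = 0
g(2) = mex{0} = 1
g(3) = mex{0} = 1
g(4) = mex{0,1} = 2
g(5) = mex{1} = 0
g(6) = mex{0,1,2} = 3
g(7) = mex{0,2} = 1
So g(7) = 1.
Stack B is a plain Nim stack of size 20, so its Grundy value is 20.
Stack C is a plain Nim stack of size 1, so its Grundy value is 1.
By the Sprague-Grundy theorem, the Grundy value of a sum of independent games is the XOR of the component values.
Combined value = 1 XOR 20 XOR 1 = 20.

20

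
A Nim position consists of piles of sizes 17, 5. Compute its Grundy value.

Write each in binary and XOR column by column:
  10001  (17)
  00101  (5)
  -----
  10100  (20)

20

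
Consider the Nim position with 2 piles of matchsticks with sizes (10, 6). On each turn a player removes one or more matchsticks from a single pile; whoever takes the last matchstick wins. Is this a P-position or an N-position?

Nim-sum: 10 ^ 6 = 12.
The nim-sum is 12 ≠ 0, so this is an N-position: the player to move can win.

N-position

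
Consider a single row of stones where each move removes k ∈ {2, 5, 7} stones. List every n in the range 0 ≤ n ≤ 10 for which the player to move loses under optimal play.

0, 1, 4, 10

Build the Grundy sequence with g(k) = mex{g(k−s) : s ∈ {2, 5, 7}, s ≤ k}:
k:     0  1  2  3  4  5  6  7  8  9 10
g(k):  0  0  1  1  0  2  1  3  2  2  0
The P-positions (g = 0) in 0..10 are 0, 1, 4, 10.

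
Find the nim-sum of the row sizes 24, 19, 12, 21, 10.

24

Write each in binary and XOR column by column:
  11000  (24)
  10011  (19)
  01100  (12)
  10101  (21)
  01010  (10)
  -----
  11000  (24)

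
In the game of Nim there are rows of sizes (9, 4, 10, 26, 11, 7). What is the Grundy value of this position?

Nim-sum: 9 ^ 4 ^ 10 ^ 26 ^ 11 ^ 7 = 17.

17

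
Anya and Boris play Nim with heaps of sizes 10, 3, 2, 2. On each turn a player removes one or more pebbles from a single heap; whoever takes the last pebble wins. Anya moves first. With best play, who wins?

Anya wins

Compute the nim-sum pairwise:
10 ⊕ 3 = 9
9 ⊕ 2 = 11
11 ⊕ 2 = 9
The nim-sum is 9 ≠ 0, so this is an N-position: the player to move can win; Anya has a winning move.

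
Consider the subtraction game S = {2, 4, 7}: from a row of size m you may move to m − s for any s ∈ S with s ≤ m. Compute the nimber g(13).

Build the Grundy sequence with g(k) = mex{g(k−s) : s ∈ {2, 4, 7}, s ≤ k}:
k:     0  1  2  3  4  5  6  7  8  9 10 11 12 13
g(k):  0  0  1  1  2  2  0  3  1  0  2  1  0  2
So g(13) = 2.

2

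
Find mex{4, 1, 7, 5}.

0

0 is not in the set, so the mex is 0.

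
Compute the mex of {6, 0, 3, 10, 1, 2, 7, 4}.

5

The values 0, 1, 2, 3, 4 are all present; 5 is the first non-negative integer missing from the set.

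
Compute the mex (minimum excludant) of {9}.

0 is not in the set, so the mex is 0.

0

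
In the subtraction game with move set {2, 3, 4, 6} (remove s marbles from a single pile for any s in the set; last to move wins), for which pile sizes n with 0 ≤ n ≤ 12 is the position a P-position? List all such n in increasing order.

0, 1, 8, 9

Build the Grundy sequence with g(k) = mex{g(k−s) : s ∈ {2, 3, 4, 6}, s ≤ k}:
k:     0  1  2  3  4  5  6  7  8  9 10 11 12
g(k):  0  0  1  1  2  2  3  3  0  0  1  1  2
The P-positions (g = 0) in 0..12 are 0, 1, 8, 9.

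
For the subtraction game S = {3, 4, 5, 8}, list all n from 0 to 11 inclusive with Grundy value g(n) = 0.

0, 1, 2, 11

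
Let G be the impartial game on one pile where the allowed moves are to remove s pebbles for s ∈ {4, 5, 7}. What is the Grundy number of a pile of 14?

Build the Grundy sequence with g(k) = mex{g(k−s) : s ∈ {4, 5, 7}, s ≤ k}:
g(0) = mex{} = 0
g(1) = mex{} = 0
g(2) = mex{} = 0
g(3) = mex{} = 0
g(4) = mex{0} = 1
g(5) = mex{0} = 1
g(6) = mex{0} = 1
g(7) = mex{0} = 1
g(8) = mex{0,1} = 2
g(9) = mex{0,1} = 2
g(10) = mex{0,1} = 2
g(11) = mex{1} = 0
g(12) = mex{1,2} = 0
g(13) = mex{1,2} = 0
g(14) = mex{1,2} = 0
So g(14) = 0.

0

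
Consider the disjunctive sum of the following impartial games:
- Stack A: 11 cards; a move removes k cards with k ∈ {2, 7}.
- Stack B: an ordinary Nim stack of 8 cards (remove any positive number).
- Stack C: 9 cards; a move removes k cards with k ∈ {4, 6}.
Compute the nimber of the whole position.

11

Build the Grundy sequence for stack A with g(k) = mex{g(k−s) : s ∈ {2, 7}, s ≤ k}:
k:     0  1  2  3  4  5  6  7  8  9 10 11
g(k):  0  0  1  1  0  0  1  1  2  0  0  1
So g(11) = 1.
Stack B is a plain Nim stack of size 8, so its Grundy value is 8.
For stack C, compute g(0), g(1), … with moves {4, 6}:
g(0) = mex{} = 0
g(1) = mex{} = 0
g(2) = mex{} = 0
g(3) = mex{} = 0
g(4) = mex{0} = 1
g(5) = mex{0} = 1
g(6) = mex{0} = 1
g(7) = mex{0} = 1
g(8) = mex{0,1} = 2
g(9) = mex{0,1} = 2
So g(9) = 2.
The value of a disjunctive sum is the nim-sum of the parts.
Combined value = 1 ⊕ 8 ⊕ 2 = 11.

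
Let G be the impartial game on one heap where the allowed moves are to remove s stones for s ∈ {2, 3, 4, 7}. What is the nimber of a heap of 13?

1

Compute g(0), g(1), … for moves {2, 3, 4, 7}:
g(0) = mex{} = 0
g(1) = mex{} = 0
g(2) = mex{0} = 1
g(3) = mex{0} = 1
g(4) = mex{0,1} = 2
g(5) = mex{0,1} = 2
g(6) = mex{1,2} = 0
g(7) = mex{0,1,2} = 3
g(8) = mex{0,2} = 1
g(9) = mex{0,1,2,3} = 4
g(10) = mex{0,1,3} = 2
g(11) = mex{1,2,3,4} = 0
g(12) = mex{1,2,4} = 0
g(13) = mex{0,2,4} = 1
So g(13) = 1.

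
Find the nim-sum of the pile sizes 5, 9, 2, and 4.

10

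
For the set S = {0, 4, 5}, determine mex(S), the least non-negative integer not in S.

0 is in the set but 1 is not, so the mex is 1.

1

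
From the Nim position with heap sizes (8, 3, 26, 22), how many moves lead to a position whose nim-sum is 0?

1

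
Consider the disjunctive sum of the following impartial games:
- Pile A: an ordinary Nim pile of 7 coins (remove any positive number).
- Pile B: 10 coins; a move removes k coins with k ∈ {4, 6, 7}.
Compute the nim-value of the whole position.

5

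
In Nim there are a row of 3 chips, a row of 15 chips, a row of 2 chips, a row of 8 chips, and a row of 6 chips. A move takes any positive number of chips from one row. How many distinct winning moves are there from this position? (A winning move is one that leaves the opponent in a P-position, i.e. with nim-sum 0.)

0

Compute the nim-sum pairwise:
3 ^ 15 = 12
12 ^ 2 = 14
14 ^ 8 = 6
6 ^ 6 = 0
The nim-sum is already 0, so every move leaves a nonzero nim-sum — there are no winning moves.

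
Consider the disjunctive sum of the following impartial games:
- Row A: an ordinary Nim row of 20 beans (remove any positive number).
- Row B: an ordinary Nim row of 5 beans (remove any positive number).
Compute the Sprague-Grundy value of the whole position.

17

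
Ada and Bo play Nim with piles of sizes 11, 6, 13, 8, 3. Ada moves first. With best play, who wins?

Nim-sum: 11 ^ 6 ^ 13 ^ 8 ^ 3 = 11.
The nim-sum is 11 ≠ 0, so this is an N-position: the player to move can win; Ada has a winning move.

Ada wins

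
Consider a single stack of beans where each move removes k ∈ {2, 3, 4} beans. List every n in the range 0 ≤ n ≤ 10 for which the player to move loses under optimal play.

0, 1, 6, 7

Compute g(0), g(1), … for moves {2, 3, 4}:
g(0) = mex{} = 0
g(1) = mex{} = 0
g(2) = mex{0} = 1
g(3) = mex{0} = 1
g(4) = mex{0,1} = 2
g(5) = mex{0,1} = 2
g(6) = mex{1,2} = 0
g(7) = mex{1,2} = 0
g(8) = mex{0,2} = 1
g(9) = mex{0,2} = 1
g(10) = mex{0,1} = 2
The P-positions (g = 0) in 0..10 are 0, 1, 6, 7.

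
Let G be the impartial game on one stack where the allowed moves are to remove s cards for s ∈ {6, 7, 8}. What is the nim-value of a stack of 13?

2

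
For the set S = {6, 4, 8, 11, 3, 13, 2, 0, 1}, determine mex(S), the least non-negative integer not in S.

5

The values 0, 1, 2, 3, 4 are all present; 5 is the first non-negative integer missing from the set.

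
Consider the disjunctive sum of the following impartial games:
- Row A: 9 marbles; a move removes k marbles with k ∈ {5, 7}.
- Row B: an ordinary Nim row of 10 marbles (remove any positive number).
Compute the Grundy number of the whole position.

11

For row A, compute g(0), g(1), … with moves {5, 7}:
k:     0  1  2  3  4  5  6  7  8  9
g(k):  0  0  0  0  0  1  1  1  1  1
So g(9) = 1.
Row B is a plain Nim row of size 10, so its Grundy value is 10.
The value of a disjunctive sum is the nim-sum of the parts.
Combined value = 1 ⊕ 10 = 11.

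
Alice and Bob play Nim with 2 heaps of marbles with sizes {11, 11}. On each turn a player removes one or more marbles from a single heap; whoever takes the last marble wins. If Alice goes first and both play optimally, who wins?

Nim-sum: 11 XOR 11 = 0.
The nim-sum is 0, so this is a P-position: the player to move is in a losing position under optimal play; Alice is about to move from it and so loses — Bob wins.

Bob wins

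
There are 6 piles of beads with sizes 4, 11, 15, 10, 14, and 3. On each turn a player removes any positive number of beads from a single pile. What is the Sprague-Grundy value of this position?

7

Nim-sum: 4 XOR 11 XOR 15 XOR 10 XOR 14 XOR 3 = 7.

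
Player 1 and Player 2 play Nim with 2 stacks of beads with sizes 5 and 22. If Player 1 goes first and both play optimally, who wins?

Compute the nim-sum pairwise:
5 ^ 22 = 19
The nim-sum is 19 ≠ 0, so this is an N-position: the player to move can win; Player 1 has a winning move.

Player 1 wins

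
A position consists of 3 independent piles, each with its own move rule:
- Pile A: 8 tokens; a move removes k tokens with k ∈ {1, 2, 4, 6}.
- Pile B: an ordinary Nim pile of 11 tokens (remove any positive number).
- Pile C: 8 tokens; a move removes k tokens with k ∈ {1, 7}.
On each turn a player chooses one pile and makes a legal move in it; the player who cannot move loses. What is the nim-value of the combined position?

Build the Grundy sequence for pile A with g(k) = mex{g(k−s) : s ∈ {1, 2, 4, 6}, s ≤ k}:
k:     0  1  2  3  4  5  6  7  8
g(k):  0  1  2  0  1  2  3  4  0
So g(8) = 0.
Pile B is a plain Nim pile of size 11, so its Grundy value is 11.
For pile C, compute g(0), g(1), … with moves {1, 7}:
k:     0  1  2  3  4  5  6  7  8
g(k):  0  1  0  1  0  1  0  1  0
So g(8) = 0.
The value of a disjunctive sum is the nim-sum of the parts.
Combined value = 0 ⊕ 11 ⊕ 0 = 11.

11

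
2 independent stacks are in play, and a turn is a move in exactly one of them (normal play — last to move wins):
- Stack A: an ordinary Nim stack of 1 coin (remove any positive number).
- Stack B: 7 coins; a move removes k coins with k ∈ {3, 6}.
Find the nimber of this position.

Stack A is a plain Nim stack of size 1, so its Grundy value is 1.
Grundy values for stack B (subtraction set {3, 6}):
k:     0  1  2  3  4  5  6  7
g(k):  0  0  0  1  1  1  2  2
So g(7) = 2.
The value of a disjunctive sum is the nim-sum of the parts.
Combined value = 1 XOR 2 = 3.

3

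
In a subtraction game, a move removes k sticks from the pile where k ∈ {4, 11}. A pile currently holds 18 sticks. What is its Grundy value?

0

Grundy values for subtraction set {4, 11}:
k:     0  1  2  3  4  5  6  7  8  9 10 11 12 13 14 15 16 17 18
g(k):  0  0  0  0  1  1  1  1  0  0  0  2  1  1  1  0  0  0  0
So g(18) = 0.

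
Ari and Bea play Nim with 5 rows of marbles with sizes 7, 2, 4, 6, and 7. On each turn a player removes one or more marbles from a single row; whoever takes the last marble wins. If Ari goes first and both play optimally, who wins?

Bea wins

In binary:
  111  (7)
  010  (2)
  100  (4)
  110  (6)
  111  (7)
  ---
  000  (0)
The nim-sum is 0, so this is a P-position: the player to move is in a losing position under optimal play; Ari is about to move from it and so loses — Bea wins.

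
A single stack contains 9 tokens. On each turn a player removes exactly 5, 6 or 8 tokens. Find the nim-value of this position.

1

Grundy values for subtraction set {5, 6, 8}:
k:     0  1  2  3  4  5  6  7  8  9
g(k):  0  0  0  0  0  1  1  1  1  1
So g(9) = 1.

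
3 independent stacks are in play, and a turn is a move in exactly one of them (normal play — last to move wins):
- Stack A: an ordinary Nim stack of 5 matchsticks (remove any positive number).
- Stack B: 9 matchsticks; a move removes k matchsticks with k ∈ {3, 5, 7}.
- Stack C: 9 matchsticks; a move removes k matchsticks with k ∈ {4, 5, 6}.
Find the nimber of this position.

4

Stack A is a plain Nim stack of size 5, so its Grundy value is 5.
Grundy values for stack B (subtraction set {3, 5, 7}):
k:     0  1  2  3  4  5  6  7  8  9
g(k):  0  0  0  1  1  1  2  2  2  3
So g(9) = 3.
Grundy values for stack C (subtraction set {4, 5, 6}):
g(0) = mex{} = 0
g(1) = mex{} = 0
g(2) = mex{} = 0
g(3) = mex{} = 0
g(4) = mex{0} = 1
g(5) = mex{0} = 1
g(6) = mex{0} = 1
g(7) = mex{0} = 1
g(8) = mex{0,1} = 2
g(9) = mex{0,1} = 2
So g(9) = 2.
The value of a disjunctive sum is the nim-sum of the parts.
Combined value = 5 ⊕ 3 ⊕ 2 = 4.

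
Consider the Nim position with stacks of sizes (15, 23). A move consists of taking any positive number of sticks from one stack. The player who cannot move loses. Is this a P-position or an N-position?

N-position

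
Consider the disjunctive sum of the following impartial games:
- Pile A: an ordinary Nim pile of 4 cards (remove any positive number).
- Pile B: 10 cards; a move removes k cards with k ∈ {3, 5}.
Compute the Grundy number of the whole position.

4

Pile A is a plain Nim pile of size 4, so its Grundy value is 4.
Build the Grundy sequence for pile B with g(k) = mex{g(k−s) : s ∈ {3, 5}, s ≤ k}:
k:     0  1  2  3  4  5  6  7  8  9 10
g(k):  0  0  0  1  1  1  2  2  0  0  0
So g(10) = 0.
The value of a disjunctive sum is the nim-sum of the parts.
Combined value = 4 XOR 0 = 4.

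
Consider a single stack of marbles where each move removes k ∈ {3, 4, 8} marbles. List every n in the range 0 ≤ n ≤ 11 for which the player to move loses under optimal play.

0, 1, 2, 7

Compute g(0), g(1), … for moves {3, 4, 8}:
k:     0  1  2  3  4  5  6  7  8  9 10 11
g(k):  0  0  0  1  1  1  2  0  2  3  1  3
The P-positions (g = 0) in 0..11 are 0, 1, 2, 7.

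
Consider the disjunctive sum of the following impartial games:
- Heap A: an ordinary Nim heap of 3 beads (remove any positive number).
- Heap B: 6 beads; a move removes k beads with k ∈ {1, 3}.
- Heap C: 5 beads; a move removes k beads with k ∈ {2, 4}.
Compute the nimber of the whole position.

Heap A is a plain Nim heap of size 3, so its Grundy value is 3.
Build the Grundy sequence for heap B with g(k) = mex{g(k−s) : s ∈ {1, 3}, s ≤ k}:
k:     0  1  2  3  4  5  6
g(k):  0  1  0  1  0  1  0
So g(6) = 0.
Grundy values for heap C (subtraction set {2, 4}):
g(0) = mex{} = 0
g(1) = mex{} = 0
g(2) = mex{0} = 1
g(3) = mex{0} = 1
g(4) = mex{0,1} = 2
g(5) = mex{0,1} = 2
So g(5) = 2.
By the Sprague-Grundy theorem, the Grundy value of a sum of independent games is the XOR of the component values.
Combined value = 3 XOR 0 XOR 2 = 1.

1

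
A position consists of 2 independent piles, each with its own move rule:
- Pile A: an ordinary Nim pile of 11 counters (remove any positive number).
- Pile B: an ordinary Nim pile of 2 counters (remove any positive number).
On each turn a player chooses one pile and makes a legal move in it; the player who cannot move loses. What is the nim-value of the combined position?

Pile A is a plain Nim pile of size 11, so its Grundy value is 11.
Pile B is a plain Nim pile of size 2, so its Grundy value is 2.
By the Sprague-Grundy theorem, the Grundy value of a sum of independent games is the XOR of the component values.
Combined value = 11 XOR 2 = 9.

9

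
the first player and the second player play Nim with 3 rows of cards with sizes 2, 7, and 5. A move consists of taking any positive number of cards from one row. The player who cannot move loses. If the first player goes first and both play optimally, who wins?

Nim-sum: 2 ⊕ 7 ⊕ 5 = 0.
The nim-sum is 0, so this is a P-position: the player to move is in a losing position under optimal play; the first player is about to move from it and so loses — the second player wins.

the second player wins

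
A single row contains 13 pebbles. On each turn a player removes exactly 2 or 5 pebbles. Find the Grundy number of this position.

Compute g(0), g(1), … for moves {2, 5}:
k:     0  1  2  3  4  5  6  7  8  9 10 11 12 13
g(k):  0  0  1  1  0  2  1  0  0  1  1  0  2  1
So g(13) = 1.

1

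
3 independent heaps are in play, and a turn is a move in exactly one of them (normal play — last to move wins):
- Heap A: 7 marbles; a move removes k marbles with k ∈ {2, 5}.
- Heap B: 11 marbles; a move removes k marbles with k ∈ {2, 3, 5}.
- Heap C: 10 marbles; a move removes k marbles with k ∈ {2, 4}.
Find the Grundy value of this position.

0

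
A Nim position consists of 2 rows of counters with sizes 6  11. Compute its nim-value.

Nim-sum: 6 XOR 11 = 13.

13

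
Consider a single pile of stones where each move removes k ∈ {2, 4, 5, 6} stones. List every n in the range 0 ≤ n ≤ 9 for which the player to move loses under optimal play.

0, 1, 8, 9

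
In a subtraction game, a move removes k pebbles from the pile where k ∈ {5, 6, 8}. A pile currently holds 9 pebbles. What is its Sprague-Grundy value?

Compute g(0), g(1), … for moves {5, 6, 8}:
g(0) = mex{} = 0
g(1) = mex{} = 0
g(2) = mex{} = 0
g(3) = mex{} = 0
g(4) = mex{} = 0
g(5) = mex{0} = 1
g(6) = mex{0} = 1
g(7) = mex{0} = 1
g(8) = mex{0} = 1
g(9) = mex{0} = 1
So g(9) = 1.

1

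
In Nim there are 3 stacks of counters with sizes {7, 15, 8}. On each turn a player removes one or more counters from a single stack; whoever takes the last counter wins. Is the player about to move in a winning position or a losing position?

Nim-sum: 7 XOR 15 XOR 8 = 0.
The nim-sum is 0, so this is a P-position: the player to move is in a losing position under optimal play.

Losing position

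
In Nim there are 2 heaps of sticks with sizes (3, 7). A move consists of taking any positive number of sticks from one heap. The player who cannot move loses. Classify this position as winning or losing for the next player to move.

Write each in binary and XOR column by column:
  011  (3)
  111  (7)
  ---
  100  (4)
The nim-sum is 4 ≠ 0, so this is an N-position: the player to move can win.

Winning position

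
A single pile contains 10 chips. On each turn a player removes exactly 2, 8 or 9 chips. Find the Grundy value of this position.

Build the Grundy sequence with g(k) = mex{g(k−s) : s ∈ {2, 8, 9}, s ≤ k}:
g(0) = mex{} = 0
g(1) = mex{} = 0
g(2) = mex{0} = 1
g(3) = mex{0} = 1
g(4) = mex{1} = 0
g(5) = mex{1} = 0
g(6) = mex{0} = 1
g(7) = mex{0} = 1
g(8) = mex{0,1} = 2
g(9) = mex{0,1} = 2
g(10) = mex{0,1,2} = 3
So g(10) = 3.

3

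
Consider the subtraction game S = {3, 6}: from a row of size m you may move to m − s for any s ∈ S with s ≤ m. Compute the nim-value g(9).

0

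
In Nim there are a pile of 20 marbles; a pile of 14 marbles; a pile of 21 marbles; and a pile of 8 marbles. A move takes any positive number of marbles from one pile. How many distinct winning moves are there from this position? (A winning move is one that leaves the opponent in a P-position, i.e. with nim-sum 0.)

3

Compute the nim-sum pairwise:
20 ^ 14 = 26
26 ^ 21 = 15
15 ^ 8 = 7
The overall nim-sum is X = 7. A pile of size p has a winning move iff p XOR X < p (reduce it to p XOR X).
  20: 20 XOR 7 = 19 < 20 — winning move (to 19).
  14: 14 XOR 7 = 9 < 14 — winning move (to 9).
  21: 21 XOR 7 = 18 < 21 — winning move (to 18).
  8: 8 XOR 7 = 15 ≥ 8 — no move.
That gives 3 winning moves.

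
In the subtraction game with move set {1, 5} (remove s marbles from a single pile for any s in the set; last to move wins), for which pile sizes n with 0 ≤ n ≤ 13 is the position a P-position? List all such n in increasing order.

0, 2, 4, 6, 8, 10, 12

Build the Grundy sequence with g(k) = mex{g(k−s) : s ∈ {1, 5}, s ≤ k}:
g(0) = mex{} = 0
g(1) = mex{0} = 1
g(2) = mex{1} = 0
g(3) = mex{0} = 1
g(4) = mex{1} = 0
g(5) = mex{0} = 1
g(6) = mex{1} = 0
g(7) = mex{0} = 1
g(8) = mex{1} = 0
g(9) = mex{0} = 1
g(10) = mex{1} = 0
g(11) = mex{0} = 1
g(12) = mex{1} = 0
g(13) = mex{0} = 1
The P-positions (g = 0) in 0..13 are 0, 2, 4, 6, 8, 10, 12.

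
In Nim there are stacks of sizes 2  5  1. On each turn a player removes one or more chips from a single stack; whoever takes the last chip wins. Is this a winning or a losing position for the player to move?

Winning position

Write each in binary and XOR column by column:
  010  (2)
  101  (5)
  001  (1)
  ---
  110  (6)
The nim-sum is 6 ≠ 0, so this is an N-position: the player to move can win.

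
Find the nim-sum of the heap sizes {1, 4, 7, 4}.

Compute the nim-sum pairwise:
1 XOR 4 = 5
5 XOR 7 = 2
2 XOR 4 = 6

6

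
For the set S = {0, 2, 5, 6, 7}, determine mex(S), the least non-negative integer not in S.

1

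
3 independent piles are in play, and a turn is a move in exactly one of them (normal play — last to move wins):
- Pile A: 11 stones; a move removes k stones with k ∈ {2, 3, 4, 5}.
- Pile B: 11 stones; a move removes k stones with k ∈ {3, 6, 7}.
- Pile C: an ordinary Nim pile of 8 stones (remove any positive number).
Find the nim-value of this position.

10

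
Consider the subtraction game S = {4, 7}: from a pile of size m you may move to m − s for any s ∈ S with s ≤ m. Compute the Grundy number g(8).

Compute g(0), g(1), … for moves {4, 7}:
g(0) = mex{} = 0
g(1) = mex{} = 0
g(2) = mex{} = 0
g(3) = mex{} = 0
g(4) = mex{0} = 1
g(5) = mex{0} = 1
g(6) = mex{0} = 1
g(7) = mex{0} = 1
g(8) = mex{0,1} = 2
So g(8) = 2.

2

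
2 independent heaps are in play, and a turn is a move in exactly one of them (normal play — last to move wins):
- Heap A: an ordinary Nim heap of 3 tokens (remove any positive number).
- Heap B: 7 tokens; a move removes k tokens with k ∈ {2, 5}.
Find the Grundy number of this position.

3

Heap A is a plain Nim heap of size 3, so its Grundy value is 3.
Build the Grundy sequence for heap B with g(k) = mex{g(k−s) : s ∈ {2, 5}, s ≤ k}:
g(0) = mex{} = 0
g(1) = mex{} = 0
g(2) = mex{0} = 1
g(3) = mex{0} = 1
g(4) = mex{1} = 0
g(5) = mex{0,1} = 2
g(6) = mex{0} = 1
g(7) = mex{1,2} = 0
So g(7) = 0.
By the Sprague-Grundy theorem, the Grundy value of a sum of independent games is the XOR of the component values.
Combined value = 3 XOR 0 = 3.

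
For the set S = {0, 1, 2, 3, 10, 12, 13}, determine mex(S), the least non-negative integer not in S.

4

The values 0, 1, 2, 3 are all present; 4 is the first non-negative integer missing from the set.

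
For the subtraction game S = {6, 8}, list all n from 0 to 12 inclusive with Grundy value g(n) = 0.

0, 1, 2, 3, 4, 5

Compute g(0), g(1), … for moves {6, 8}:
g(0) = mex{} = 0
g(1) = mex{} = 0
g(2) = mex{} = 0
g(3) = mex{} = 0
g(4) = mex{} = 0
g(5) = mex{} = 0
g(6) = mex{0} = 1
g(7) = mex{0} = 1
g(8) = mex{0} = 1
g(9) = mex{0} = 1
g(10) = mex{0} = 1
g(11) = mex{0} = 1
g(12) = mex{0,1} = 2
The P-positions (g = 0) in 0..12 are 0, 1, 2, 3, 4, 5.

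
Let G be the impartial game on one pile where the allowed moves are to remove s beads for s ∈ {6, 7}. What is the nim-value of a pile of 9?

1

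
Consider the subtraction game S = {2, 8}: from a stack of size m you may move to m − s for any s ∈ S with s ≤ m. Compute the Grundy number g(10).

Grundy values for subtraction set {2, 8}:
g(0) = mex{} = 0
g(1) = mex{} = 0
g(2) = mex{0} = 1
g(3) = mex{0} = 1
g(4) = mex{1} = 0
g(5) = mex{1} = 0
g(6) = mex{0} = 1
g(7) = mex{0} = 1
g(8) = mex{0,1} = 2
g(9) = mex{0,1} = 2
g(10) = mex{1,2} = 0
So g(10) = 0.

0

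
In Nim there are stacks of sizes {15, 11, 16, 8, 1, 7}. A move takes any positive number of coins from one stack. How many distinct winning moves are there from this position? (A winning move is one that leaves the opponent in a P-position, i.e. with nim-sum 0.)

1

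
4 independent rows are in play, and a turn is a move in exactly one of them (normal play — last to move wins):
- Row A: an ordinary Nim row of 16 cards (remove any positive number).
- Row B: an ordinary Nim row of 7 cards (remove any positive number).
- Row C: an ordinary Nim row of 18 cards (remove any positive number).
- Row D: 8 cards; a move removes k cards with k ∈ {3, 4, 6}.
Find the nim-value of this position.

7

Row A is a plain Nim row of size 16, so its Grundy value is 16.
Row B is a plain Nim row of size 7, so its Grundy value is 7.
Row C is a plain Nim row of size 18, so its Grundy value is 18.
For row D, compute g(0), g(1), … with moves {3, 4, 6}:
k:     0  1  2  3  4  5  6  7  8
g(k):  0  0  0  1  1  1  2  2  2
So g(8) = 2.
By the Sprague-Grundy theorem, the Grundy value of a sum of independent games is the XOR of the component values.
Combined value = 16 ⊕ 7 ⊕ 18 ⊕ 2 = 7.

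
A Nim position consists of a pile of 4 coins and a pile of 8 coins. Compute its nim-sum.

12

Compute the nim-sum pairwise:
4 ⊕ 8 = 12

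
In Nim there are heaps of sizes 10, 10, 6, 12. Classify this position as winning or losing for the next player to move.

Compute the nim-sum pairwise:
10 ^ 10 = 0
0 ^ 6 = 6
6 ^ 12 = 10
The nim-sum is 10 ≠ 0, so this is an N-position: the player to move can win.

Winning position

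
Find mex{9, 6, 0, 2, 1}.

The values 0, 1, 2 are all present; 3 is the first non-negative integer missing from the set.

3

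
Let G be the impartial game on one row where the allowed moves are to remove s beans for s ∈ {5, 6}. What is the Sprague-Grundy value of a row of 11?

Compute g(0), g(1), … for moves {5, 6}:
g(0) = mex{} = 0
g(1) = mex{} = 0
g(2) = mex{} = 0
g(3) = mex{} = 0
g(4) = mex{} = 0
g(5) = mex{0} = 1
g(6) = mex{0} = 1
g(7) = mex{0} = 1
g(8) = mex{0} = 1
g(9) = mex{0} = 1
g(10) = mex{0,1} = 2
g(11) = mex{1} = 0
So g(11) = 0.

0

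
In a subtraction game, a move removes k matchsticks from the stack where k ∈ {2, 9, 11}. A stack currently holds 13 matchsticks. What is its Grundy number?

2

Grundy values for subtraction set {2, 9, 11}:
g(0) = mex{} = 0
g(1) = mex{} = 0
g(2) = mex{0} = 1
g(3) = mex{0} = 1
g(4) = mex{1} = 0
g(5) = mex{1} = 0
g(6) = mex{0} = 1
g(7) = mex{0} = 1
g(8) = mex{1} = 0
g(9) = mex{0,1} = 2
g(10) = mex{0} = 1
g(11) = mex{0,1,2} = 3
g(12) = mex{0,1} = 2
g(13) = mex{0,1,3} = 2
So g(13) = 2.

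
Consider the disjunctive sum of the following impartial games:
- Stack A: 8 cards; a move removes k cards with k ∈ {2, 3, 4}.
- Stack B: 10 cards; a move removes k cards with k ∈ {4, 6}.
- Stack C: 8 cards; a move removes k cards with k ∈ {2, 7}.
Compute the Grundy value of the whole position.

3

For stack A, compute g(0), g(1), … with moves {2, 3, 4}:
k:     0  1  2  3  4  5  6  7  8
g(k):  0  0  1  1  2  2  0  0  1
So g(8) = 1.
For stack B, compute g(0), g(1), … with moves {4, 6}:
k:     0  1  2  3  4  5  6  7  8  9 10
g(k):  0  0  0  0  1  1  1  1  2  2  0
So g(10) = 0.
For stack C, compute g(0), g(1), … with moves {2, 7}:
k:     0  1  2  3  4  5  6  7  8
g(k):  0  0  1  1  0  0  1  1  2
So g(8) = 2.
The value of a disjunctive sum is the nim-sum of the parts.
Combined value = 1 XOR 0 XOR 2 = 3.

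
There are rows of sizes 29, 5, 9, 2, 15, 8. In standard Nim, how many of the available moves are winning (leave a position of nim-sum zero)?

1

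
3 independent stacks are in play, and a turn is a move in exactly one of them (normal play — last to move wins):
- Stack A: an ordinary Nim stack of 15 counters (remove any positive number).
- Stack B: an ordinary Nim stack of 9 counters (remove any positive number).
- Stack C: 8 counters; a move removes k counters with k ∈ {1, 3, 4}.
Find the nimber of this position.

Stack A is a plain Nim stack of size 15, so its Grundy value is 15.
Stack B is a plain Nim stack of size 9, so its Grundy value is 9.
Build the Grundy sequence for stack C with g(k) = mex{g(k−s) : s ∈ {1, 3, 4}, s ≤ k}:
g(0) = mex{} = 0
g(1) = mex{0} = 1
g(2) = mex{1} = 0
g(3) = mex{0} = 1
g(4) = mex{0,1} = 2
g(5) = mex{0,1,2} = 3
g(6) = mex{0,1,3} = 2
g(7) = mex{1,2} = 0
g(8) = mex{0,2,3} = 1
So g(8) = 1.
By the Sprague-Grundy theorem, the Grundy value of a sum of independent games is the XOR of the component values.
Combined value = 15 XOR 9 XOR 1 = 7.

7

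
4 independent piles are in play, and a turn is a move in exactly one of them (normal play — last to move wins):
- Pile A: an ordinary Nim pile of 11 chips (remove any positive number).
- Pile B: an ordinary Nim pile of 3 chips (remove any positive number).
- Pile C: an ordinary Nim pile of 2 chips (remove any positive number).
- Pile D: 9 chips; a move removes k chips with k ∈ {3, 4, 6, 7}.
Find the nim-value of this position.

9

Pile A is a plain Nim pile of size 11, so its Grundy value is 11.
Pile B is a plain Nim pile of size 3, so its Grundy value is 3.
Pile C is a plain Nim pile of size 2, so its Grundy value is 2.
For pile D, compute g(0), g(1), … with moves {3, 4, 6, 7}:
g(0) = mex{} = 0
g(1) = mex{} = 0
g(2) = mex{} = 0
g(3) = mex{0} = 1
g(4) = mex{0} = 1
g(5) = mex{0} = 1
g(6) = mex{0,1} = 2
g(7) = mex{0,1} = 2
g(8) = mex{0,1} = 2
g(9) = mex{0,1,2} = 3
So g(9) = 3.
By the Sprague-Grundy theorem, the Grundy value of a sum of independent games is the XOR of the component values.
Combined value = 11 ⊕ 3 ⊕ 2 ⊕ 3 = 9.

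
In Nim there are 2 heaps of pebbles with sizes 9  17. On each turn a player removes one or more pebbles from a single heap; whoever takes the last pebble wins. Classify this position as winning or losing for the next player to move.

Winning position

Nim-sum: 9 ⊕ 17 = 24.
The nim-sum is 24 ≠ 0, so this is an N-position: the player to move can win.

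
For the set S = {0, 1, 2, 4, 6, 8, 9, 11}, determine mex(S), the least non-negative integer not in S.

3

The values 0, 1, 2 are all present; 3 is the first non-negative integer missing from the set.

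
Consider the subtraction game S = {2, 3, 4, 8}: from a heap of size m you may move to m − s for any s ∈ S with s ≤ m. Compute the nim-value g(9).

Grundy values for subtraction set {2, 3, 4, 8}:
k:     0  1  2  3  4  5  6  7  8  9
g(k):  0  0  1  1  2  2  0  0  1  1
So g(9) = 1.

1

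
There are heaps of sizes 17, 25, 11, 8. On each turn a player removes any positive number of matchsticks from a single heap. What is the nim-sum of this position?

11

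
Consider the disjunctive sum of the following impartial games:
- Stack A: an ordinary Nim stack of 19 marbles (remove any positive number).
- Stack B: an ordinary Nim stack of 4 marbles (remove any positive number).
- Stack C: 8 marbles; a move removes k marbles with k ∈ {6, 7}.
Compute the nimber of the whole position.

22

Stack A is a plain Nim stack of size 19, so its Grundy value is 19.
Stack B is a plain Nim stack of size 4, so its Grundy value is 4.
Grundy values for stack C (subtraction set {6, 7}):
k:     0  1  2  3  4  5  6  7  8
g(k):  0  0  0  0  0  0  1  1  1
So g(8) = 1.
The value of a disjunctive sum is the nim-sum of the parts.
Combined value = 19 ⊕ 4 ⊕ 1 = 22.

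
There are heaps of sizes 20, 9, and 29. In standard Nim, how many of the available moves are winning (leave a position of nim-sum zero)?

0

Bitwise XOR of the heap sizes:
  10100  (20)
  01001  (9)
  11101  (29)
  -----
  00000  (0)
The nim-sum is already 0, so every move leaves a nonzero nim-sum — there are no winning moves.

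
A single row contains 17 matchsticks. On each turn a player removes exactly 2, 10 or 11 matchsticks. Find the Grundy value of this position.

Grundy values for subtraction set {2, 10, 11}:
k:     0  1  2  3  4  5  6  7  8  9 10 11 12 13 14 15 16 17
g(k):  0  0  1  1  0  0  1  1  0  0  1  1  2  0  3  1  2  0
So g(17) = 0.

0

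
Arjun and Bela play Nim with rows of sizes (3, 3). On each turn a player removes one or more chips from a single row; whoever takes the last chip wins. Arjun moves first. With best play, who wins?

Compute the nim-sum pairwise:
3 ^ 3 = 0
The nim-sum is 0, so this is a P-position: the player to move is in a losing position under optimal play; Arjun is about to move from it and so loses — Bela wins.

Bela wins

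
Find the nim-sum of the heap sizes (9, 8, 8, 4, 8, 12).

9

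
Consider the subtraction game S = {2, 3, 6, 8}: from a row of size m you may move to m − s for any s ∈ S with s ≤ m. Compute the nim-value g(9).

2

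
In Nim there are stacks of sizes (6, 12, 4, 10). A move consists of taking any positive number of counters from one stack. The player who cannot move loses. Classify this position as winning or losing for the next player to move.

In binary:
  0110  (6)
  1100  (12)
  0100  (4)
  1010  (10)
  ----
  0100  (4)
The nim-sum is 4 ≠ 0, so this is an N-position: the player to move can win.

Winning position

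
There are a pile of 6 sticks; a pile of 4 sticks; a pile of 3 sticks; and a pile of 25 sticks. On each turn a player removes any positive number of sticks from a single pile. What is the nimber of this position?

Compute the nim-sum pairwise:
6 ^ 4 = 2
2 ^ 3 = 1
1 ^ 25 = 24

24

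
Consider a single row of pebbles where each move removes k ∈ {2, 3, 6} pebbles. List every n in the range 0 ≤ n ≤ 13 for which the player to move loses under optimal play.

Grundy values for subtraction set {2, 3, 6}:
g(0) = mex{} = 0
g(1) = mex{} = 0
g(2) = mex{0} = 1
g(3) = mex{0} = 1
g(4) = mex{0,1} = 2
g(5) = mex{1} = 0
g(6) = mex{0,1,2} = 3
g(7) = mex{0,2} = 1
g(8) = mex{0,1,3} = 2
g(9) = mex{1,3} = 0
g(10) = mex{1,2} = 0
g(11) = mex{0,2} = 1
g(12) = mex{0,3} = 1
g(13) = mex{0,1} = 2
The P-positions (g = 0) in 0..13 are 0, 1, 5, 9, 10.

0, 1, 5, 9, 10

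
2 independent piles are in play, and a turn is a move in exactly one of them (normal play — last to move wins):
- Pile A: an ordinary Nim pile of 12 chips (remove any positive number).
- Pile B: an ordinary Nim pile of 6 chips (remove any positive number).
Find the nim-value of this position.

Pile A is a plain Nim pile of size 12, so its Grundy value is 12.
Pile B is a plain Nim pile of size 6, so its Grundy value is 6.
The value of a disjunctive sum is the nim-sum of the parts.
Combined value = 12 ⊕ 6 = 10.

10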